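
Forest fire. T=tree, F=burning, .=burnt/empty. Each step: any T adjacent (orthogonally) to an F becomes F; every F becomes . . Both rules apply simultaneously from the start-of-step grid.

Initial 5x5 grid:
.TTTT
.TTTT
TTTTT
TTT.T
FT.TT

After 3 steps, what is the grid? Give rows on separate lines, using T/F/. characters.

Step 1: 2 trees catch fire, 1 burn out
  .TTTT
  .TTTT
  TTTTT
  FTT.T
  .F.TT
Step 2: 2 trees catch fire, 2 burn out
  .TTTT
  .TTTT
  FTTTT
  .FT.T
  ...TT
Step 3: 2 trees catch fire, 2 burn out
  .TTTT
  .TTTT
  .FTTT
  ..F.T
  ...TT

.TTTT
.TTTT
.FTTT
..F.T
...TT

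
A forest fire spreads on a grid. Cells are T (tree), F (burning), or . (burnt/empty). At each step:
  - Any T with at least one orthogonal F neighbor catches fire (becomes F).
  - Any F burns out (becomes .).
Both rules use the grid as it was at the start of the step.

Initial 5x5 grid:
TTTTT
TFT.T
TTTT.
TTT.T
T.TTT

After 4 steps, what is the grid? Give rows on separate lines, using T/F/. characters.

Step 1: 4 trees catch fire, 1 burn out
  TFTTT
  F.F.T
  TFTT.
  TTT.T
  T.TTT
Step 2: 5 trees catch fire, 4 burn out
  F.FTT
  ....T
  F.FT.
  TFT.T
  T.TTT
Step 3: 4 trees catch fire, 5 burn out
  ...FT
  ....T
  ...F.
  F.F.T
  T.TTT
Step 4: 3 trees catch fire, 4 burn out
  ....F
  ....T
  .....
  ....T
  F.FTT

....F
....T
.....
....T
F.FTT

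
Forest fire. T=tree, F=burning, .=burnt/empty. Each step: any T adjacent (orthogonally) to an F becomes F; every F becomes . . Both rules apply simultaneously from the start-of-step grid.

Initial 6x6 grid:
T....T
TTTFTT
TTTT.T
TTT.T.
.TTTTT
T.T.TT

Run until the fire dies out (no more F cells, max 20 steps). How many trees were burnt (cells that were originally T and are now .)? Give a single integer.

Answer: 24

Derivation:
Step 1: +3 fires, +1 burnt (F count now 3)
Step 2: +3 fires, +3 burnt (F count now 3)
Step 3: +5 fires, +3 burnt (F count now 5)
Step 4: +4 fires, +5 burnt (F count now 4)
Step 5: +4 fires, +4 burnt (F count now 4)
Step 6: +1 fires, +4 burnt (F count now 1)
Step 7: +3 fires, +1 burnt (F count now 3)
Step 8: +1 fires, +3 burnt (F count now 1)
Step 9: +0 fires, +1 burnt (F count now 0)
Fire out after step 9
Initially T: 25, now '.': 35
Total burnt (originally-T cells now '.'): 24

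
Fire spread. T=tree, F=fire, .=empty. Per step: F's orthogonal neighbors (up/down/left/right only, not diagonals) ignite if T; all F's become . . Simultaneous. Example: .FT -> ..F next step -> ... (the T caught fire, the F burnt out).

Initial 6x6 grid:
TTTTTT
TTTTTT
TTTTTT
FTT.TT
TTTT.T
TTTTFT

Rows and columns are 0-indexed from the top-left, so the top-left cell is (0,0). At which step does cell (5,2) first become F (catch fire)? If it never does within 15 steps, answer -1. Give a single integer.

Step 1: cell (5,2)='T' (+5 fires, +2 burnt)
Step 2: cell (5,2)='F' (+8 fires, +5 burnt)
  -> target ignites at step 2
Step 3: cell (5,2)='.' (+6 fires, +8 burnt)
Step 4: cell (5,2)='.' (+5 fires, +6 burnt)
Step 5: cell (5,2)='.' (+4 fires, +5 burnt)
Step 6: cell (5,2)='.' (+3 fires, +4 burnt)
Step 7: cell (5,2)='.' (+1 fires, +3 burnt)
Step 8: cell (5,2)='.' (+0 fires, +1 burnt)
  fire out at step 8

2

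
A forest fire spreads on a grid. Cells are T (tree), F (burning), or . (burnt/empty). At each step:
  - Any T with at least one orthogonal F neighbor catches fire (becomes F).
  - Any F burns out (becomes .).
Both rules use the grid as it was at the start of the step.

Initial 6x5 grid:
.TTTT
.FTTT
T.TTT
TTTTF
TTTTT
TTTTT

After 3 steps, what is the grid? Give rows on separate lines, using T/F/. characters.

Step 1: 5 trees catch fire, 2 burn out
  .FTTT
  ..FTT
  T.TTF
  TTTF.
  TTTTF
  TTTTT
Step 2: 8 trees catch fire, 5 burn out
  ..FTT
  ...FF
  T.FF.
  TTF..
  TTTF.
  TTTTF
Step 3: 5 trees catch fire, 8 burn out
  ...FF
  .....
  T....
  TF...
  TTF..
  TTTF.

...FF
.....
T....
TF...
TTF..
TTTF.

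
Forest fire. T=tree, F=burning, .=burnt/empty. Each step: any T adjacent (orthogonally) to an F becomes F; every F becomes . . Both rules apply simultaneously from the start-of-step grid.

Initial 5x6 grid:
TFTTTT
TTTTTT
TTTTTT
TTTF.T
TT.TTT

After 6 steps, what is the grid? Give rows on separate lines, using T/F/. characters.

Step 1: 6 trees catch fire, 2 burn out
  F.FTTT
  TFTTTT
  TTTFTT
  TTF..T
  TT.FTT
Step 2: 9 trees catch fire, 6 burn out
  ...FTT
  F.FFTT
  TFF.FT
  TF...T
  TT..FT
Step 3: 7 trees catch fire, 9 burn out
  ....FT
  ....FT
  F....F
  F....T
  TF...F
Step 4: 4 trees catch fire, 7 burn out
  .....F
  .....F
  ......
  .....F
  F.....
Step 5: 0 trees catch fire, 4 burn out
  ......
  ......
  ......
  ......
  ......
Step 6: 0 trees catch fire, 0 burn out
  ......
  ......
  ......
  ......
  ......

......
......
......
......
......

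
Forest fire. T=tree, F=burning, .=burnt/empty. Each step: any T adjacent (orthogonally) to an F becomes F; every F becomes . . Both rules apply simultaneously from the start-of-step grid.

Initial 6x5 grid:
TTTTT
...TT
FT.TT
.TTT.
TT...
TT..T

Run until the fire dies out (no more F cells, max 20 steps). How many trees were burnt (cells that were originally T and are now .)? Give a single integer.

Step 1: +1 fires, +1 burnt (F count now 1)
Step 2: +1 fires, +1 burnt (F count now 1)
Step 3: +2 fires, +1 burnt (F count now 2)
Step 4: +3 fires, +2 burnt (F count now 3)
Step 5: +2 fires, +3 burnt (F count now 2)
Step 6: +2 fires, +2 burnt (F count now 2)
Step 7: +2 fires, +2 burnt (F count now 2)
Step 8: +2 fires, +2 burnt (F count now 2)
Step 9: +1 fires, +2 burnt (F count now 1)
Step 10: +1 fires, +1 burnt (F count now 1)
Step 11: +0 fires, +1 burnt (F count now 0)
Fire out after step 11
Initially T: 18, now '.': 29
Total burnt (originally-T cells now '.'): 17

Answer: 17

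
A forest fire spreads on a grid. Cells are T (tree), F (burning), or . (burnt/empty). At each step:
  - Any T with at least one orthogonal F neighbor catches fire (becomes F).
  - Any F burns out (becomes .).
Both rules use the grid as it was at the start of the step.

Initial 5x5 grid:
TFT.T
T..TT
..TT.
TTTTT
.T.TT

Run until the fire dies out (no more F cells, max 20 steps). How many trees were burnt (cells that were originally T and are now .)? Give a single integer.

Answer: 3

Derivation:
Step 1: +2 fires, +1 burnt (F count now 2)
Step 2: +1 fires, +2 burnt (F count now 1)
Step 3: +0 fires, +1 burnt (F count now 0)
Fire out after step 3
Initially T: 16, now '.': 12
Total burnt (originally-T cells now '.'): 3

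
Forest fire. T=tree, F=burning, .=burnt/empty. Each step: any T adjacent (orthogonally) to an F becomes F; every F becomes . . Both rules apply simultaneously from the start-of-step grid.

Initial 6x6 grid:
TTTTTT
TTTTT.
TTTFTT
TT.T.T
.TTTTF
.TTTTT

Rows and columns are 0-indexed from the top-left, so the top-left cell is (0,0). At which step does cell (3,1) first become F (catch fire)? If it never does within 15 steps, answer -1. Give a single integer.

Step 1: cell (3,1)='T' (+7 fires, +2 burnt)
Step 2: cell (3,1)='T' (+7 fires, +7 burnt)
Step 3: cell (3,1)='F' (+7 fires, +7 burnt)
  -> target ignites at step 3
Step 4: cell (3,1)='.' (+6 fires, +7 burnt)
Step 5: cell (3,1)='.' (+2 fires, +6 burnt)
Step 6: cell (3,1)='.' (+0 fires, +2 burnt)
  fire out at step 6

3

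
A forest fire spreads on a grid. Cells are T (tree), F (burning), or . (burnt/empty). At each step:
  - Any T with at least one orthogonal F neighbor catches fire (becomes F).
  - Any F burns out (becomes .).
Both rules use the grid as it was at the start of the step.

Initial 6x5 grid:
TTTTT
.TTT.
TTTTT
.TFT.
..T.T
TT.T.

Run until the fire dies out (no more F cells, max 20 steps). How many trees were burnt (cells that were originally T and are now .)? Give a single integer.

Answer: 16

Derivation:
Step 1: +4 fires, +1 burnt (F count now 4)
Step 2: +3 fires, +4 burnt (F count now 3)
Step 3: +5 fires, +3 burnt (F count now 5)
Step 4: +2 fires, +5 burnt (F count now 2)
Step 5: +2 fires, +2 burnt (F count now 2)
Step 6: +0 fires, +2 burnt (F count now 0)
Fire out after step 6
Initially T: 20, now '.': 26
Total burnt (originally-T cells now '.'): 16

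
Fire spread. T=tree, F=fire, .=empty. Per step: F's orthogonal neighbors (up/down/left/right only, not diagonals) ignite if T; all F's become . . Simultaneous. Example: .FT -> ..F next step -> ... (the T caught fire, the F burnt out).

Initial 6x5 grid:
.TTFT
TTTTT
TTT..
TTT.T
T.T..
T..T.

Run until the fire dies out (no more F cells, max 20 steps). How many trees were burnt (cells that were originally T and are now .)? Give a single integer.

Answer: 17

Derivation:
Step 1: +3 fires, +1 burnt (F count now 3)
Step 2: +3 fires, +3 burnt (F count now 3)
Step 3: +2 fires, +3 burnt (F count now 2)
Step 4: +3 fires, +2 burnt (F count now 3)
Step 5: +3 fires, +3 burnt (F count now 3)
Step 6: +1 fires, +3 burnt (F count now 1)
Step 7: +1 fires, +1 burnt (F count now 1)
Step 8: +1 fires, +1 burnt (F count now 1)
Step 9: +0 fires, +1 burnt (F count now 0)
Fire out after step 9
Initially T: 19, now '.': 28
Total burnt (originally-T cells now '.'): 17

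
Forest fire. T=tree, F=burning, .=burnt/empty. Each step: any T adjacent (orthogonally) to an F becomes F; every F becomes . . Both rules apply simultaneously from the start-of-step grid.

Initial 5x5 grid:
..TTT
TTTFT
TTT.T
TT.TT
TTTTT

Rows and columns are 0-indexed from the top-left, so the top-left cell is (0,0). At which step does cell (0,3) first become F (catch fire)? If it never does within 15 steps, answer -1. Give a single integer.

Step 1: cell (0,3)='F' (+3 fires, +1 burnt)
  -> target ignites at step 1
Step 2: cell (0,3)='.' (+5 fires, +3 burnt)
Step 3: cell (0,3)='.' (+3 fires, +5 burnt)
Step 4: cell (0,3)='.' (+4 fires, +3 burnt)
Step 5: cell (0,3)='.' (+3 fires, +4 burnt)
Step 6: cell (0,3)='.' (+2 fires, +3 burnt)
Step 7: cell (0,3)='.' (+0 fires, +2 burnt)
  fire out at step 7

1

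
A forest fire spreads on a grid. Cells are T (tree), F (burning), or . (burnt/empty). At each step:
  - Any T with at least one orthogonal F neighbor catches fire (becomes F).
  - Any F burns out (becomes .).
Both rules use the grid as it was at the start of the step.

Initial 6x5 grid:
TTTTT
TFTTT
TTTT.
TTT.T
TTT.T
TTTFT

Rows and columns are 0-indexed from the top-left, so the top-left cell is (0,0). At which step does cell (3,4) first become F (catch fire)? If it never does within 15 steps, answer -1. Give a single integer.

Step 1: cell (3,4)='T' (+6 fires, +2 burnt)
Step 2: cell (3,4)='T' (+9 fires, +6 burnt)
Step 3: cell (3,4)='F' (+8 fires, +9 burnt)
  -> target ignites at step 3
Step 4: cell (3,4)='.' (+2 fires, +8 burnt)
Step 5: cell (3,4)='.' (+0 fires, +2 burnt)
  fire out at step 5

3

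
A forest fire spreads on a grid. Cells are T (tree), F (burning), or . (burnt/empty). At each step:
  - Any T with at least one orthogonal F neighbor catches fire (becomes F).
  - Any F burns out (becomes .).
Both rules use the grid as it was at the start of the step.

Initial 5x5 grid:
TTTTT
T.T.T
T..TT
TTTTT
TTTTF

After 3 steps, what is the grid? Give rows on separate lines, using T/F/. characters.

Step 1: 2 trees catch fire, 1 burn out
  TTTTT
  T.T.T
  T..TT
  TTTTF
  TTTF.
Step 2: 3 trees catch fire, 2 burn out
  TTTTT
  T.T.T
  T..TF
  TTTF.
  TTF..
Step 3: 4 trees catch fire, 3 burn out
  TTTTT
  T.T.F
  T..F.
  TTF..
  TF...

TTTTT
T.T.F
T..F.
TTF..
TF...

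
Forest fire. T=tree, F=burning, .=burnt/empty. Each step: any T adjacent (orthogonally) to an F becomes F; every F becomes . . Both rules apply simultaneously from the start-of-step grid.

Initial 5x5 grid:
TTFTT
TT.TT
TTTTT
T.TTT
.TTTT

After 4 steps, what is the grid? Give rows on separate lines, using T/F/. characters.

Step 1: 2 trees catch fire, 1 burn out
  TF.FT
  TT.TT
  TTTTT
  T.TTT
  .TTTT
Step 2: 4 trees catch fire, 2 burn out
  F...F
  TF.FT
  TTTTT
  T.TTT
  .TTTT
Step 3: 4 trees catch fire, 4 burn out
  .....
  F...F
  TFTFT
  T.TTT
  .TTTT
Step 4: 4 trees catch fire, 4 burn out
  .....
  .....
  F.F.F
  T.TFT
  .TTTT

.....
.....
F.F.F
T.TFT
.TTTT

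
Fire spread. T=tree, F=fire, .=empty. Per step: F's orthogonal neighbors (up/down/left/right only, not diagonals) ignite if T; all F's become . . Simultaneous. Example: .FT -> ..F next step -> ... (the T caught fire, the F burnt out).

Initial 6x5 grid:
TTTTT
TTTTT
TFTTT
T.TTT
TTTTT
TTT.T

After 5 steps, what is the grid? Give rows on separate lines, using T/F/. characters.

Step 1: 3 trees catch fire, 1 burn out
  TTTTT
  TFTTT
  F.FTT
  T.TTT
  TTTTT
  TTT.T
Step 2: 6 trees catch fire, 3 burn out
  TFTTT
  F.FTT
  ...FT
  F.FTT
  TTTTT
  TTT.T
Step 3: 7 trees catch fire, 6 burn out
  F.FTT
  ...FT
  ....F
  ...FT
  FTFTT
  TTT.T
Step 4: 7 trees catch fire, 7 burn out
  ...FT
  ....F
  .....
  ....F
  .F.FT
  FTF.T
Step 5: 3 trees catch fire, 7 burn out
  ....F
  .....
  .....
  .....
  ....F
  .F..T

....F
.....
.....
.....
....F
.F..T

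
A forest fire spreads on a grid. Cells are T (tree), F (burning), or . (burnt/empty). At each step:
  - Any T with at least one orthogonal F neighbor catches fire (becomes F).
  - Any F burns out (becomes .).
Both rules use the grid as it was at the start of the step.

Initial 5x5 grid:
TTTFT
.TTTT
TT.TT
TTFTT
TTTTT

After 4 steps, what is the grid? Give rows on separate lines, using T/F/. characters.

Step 1: 6 trees catch fire, 2 burn out
  TTF.F
  .TTFT
  TT.TT
  TF.FT
  TTFTT
Step 2: 9 trees catch fire, 6 burn out
  TF...
  .TF.F
  TF.FT
  F...F
  TF.FT
Step 3: 6 trees catch fire, 9 burn out
  F....
  .F...
  F...F
  .....
  F...F
Step 4: 0 trees catch fire, 6 burn out
  .....
  .....
  .....
  .....
  .....

.....
.....
.....
.....
.....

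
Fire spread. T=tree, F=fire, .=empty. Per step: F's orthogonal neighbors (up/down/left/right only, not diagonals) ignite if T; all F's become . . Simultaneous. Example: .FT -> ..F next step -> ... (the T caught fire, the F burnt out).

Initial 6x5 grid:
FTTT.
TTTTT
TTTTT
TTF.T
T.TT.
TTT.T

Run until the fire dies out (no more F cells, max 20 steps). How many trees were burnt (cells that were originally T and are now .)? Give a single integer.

Step 1: +5 fires, +2 burnt (F count now 5)
Step 2: +9 fires, +5 burnt (F count now 9)
Step 3: +5 fires, +9 burnt (F count now 5)
Step 4: +3 fires, +5 burnt (F count now 3)
Step 5: +0 fires, +3 burnt (F count now 0)
Fire out after step 5
Initially T: 23, now '.': 29
Total burnt (originally-T cells now '.'): 22

Answer: 22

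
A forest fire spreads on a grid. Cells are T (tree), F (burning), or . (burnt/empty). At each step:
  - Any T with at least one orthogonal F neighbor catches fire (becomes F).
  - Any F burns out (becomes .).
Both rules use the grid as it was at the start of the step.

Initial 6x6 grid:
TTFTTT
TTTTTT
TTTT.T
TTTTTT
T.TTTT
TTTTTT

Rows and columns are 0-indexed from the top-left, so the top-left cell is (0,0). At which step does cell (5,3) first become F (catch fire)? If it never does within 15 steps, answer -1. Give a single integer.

Step 1: cell (5,3)='T' (+3 fires, +1 burnt)
Step 2: cell (5,3)='T' (+5 fires, +3 burnt)
Step 3: cell (5,3)='T' (+6 fires, +5 burnt)
Step 4: cell (5,3)='T' (+5 fires, +6 burnt)
Step 5: cell (5,3)='T' (+5 fires, +5 burnt)
Step 6: cell (5,3)='F' (+5 fires, +5 burnt)
  -> target ignites at step 6
Step 7: cell (5,3)='.' (+3 fires, +5 burnt)
Step 8: cell (5,3)='.' (+1 fires, +3 burnt)
Step 9: cell (5,3)='.' (+0 fires, +1 burnt)
  fire out at step 9

6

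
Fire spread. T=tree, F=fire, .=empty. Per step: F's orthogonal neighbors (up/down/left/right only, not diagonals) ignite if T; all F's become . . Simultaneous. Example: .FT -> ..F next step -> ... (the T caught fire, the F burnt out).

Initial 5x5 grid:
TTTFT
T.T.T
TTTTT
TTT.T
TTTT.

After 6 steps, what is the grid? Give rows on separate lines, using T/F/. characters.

Step 1: 2 trees catch fire, 1 burn out
  TTF.F
  T.T.T
  TTTTT
  TTT.T
  TTTT.
Step 2: 3 trees catch fire, 2 burn out
  TF...
  T.F.F
  TTTTT
  TTT.T
  TTTT.
Step 3: 3 trees catch fire, 3 burn out
  F....
  T....
  TTFTF
  TTT.T
  TTTT.
Step 4: 5 trees catch fire, 3 burn out
  .....
  F....
  TF.F.
  TTF.F
  TTTT.
Step 5: 3 trees catch fire, 5 burn out
  .....
  .....
  F....
  TF...
  TTFT.
Step 6: 3 trees catch fire, 3 burn out
  .....
  .....
  .....
  F....
  TF.F.

.....
.....
.....
F....
TF.F.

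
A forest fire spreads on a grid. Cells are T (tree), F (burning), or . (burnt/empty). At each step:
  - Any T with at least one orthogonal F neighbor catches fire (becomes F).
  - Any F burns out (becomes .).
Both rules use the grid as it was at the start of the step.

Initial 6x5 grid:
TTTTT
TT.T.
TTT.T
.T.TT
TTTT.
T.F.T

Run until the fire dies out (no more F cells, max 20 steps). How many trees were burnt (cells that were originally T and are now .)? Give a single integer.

Answer: 20

Derivation:
Step 1: +1 fires, +1 burnt (F count now 1)
Step 2: +2 fires, +1 burnt (F count now 2)
Step 3: +3 fires, +2 burnt (F count now 3)
Step 4: +3 fires, +3 burnt (F count now 3)
Step 5: +4 fires, +3 burnt (F count now 4)
Step 6: +2 fires, +4 burnt (F count now 2)
Step 7: +2 fires, +2 burnt (F count now 2)
Step 8: +1 fires, +2 burnt (F count now 1)
Step 9: +2 fires, +1 burnt (F count now 2)
Step 10: +0 fires, +2 burnt (F count now 0)
Fire out after step 10
Initially T: 21, now '.': 29
Total burnt (originally-T cells now '.'): 20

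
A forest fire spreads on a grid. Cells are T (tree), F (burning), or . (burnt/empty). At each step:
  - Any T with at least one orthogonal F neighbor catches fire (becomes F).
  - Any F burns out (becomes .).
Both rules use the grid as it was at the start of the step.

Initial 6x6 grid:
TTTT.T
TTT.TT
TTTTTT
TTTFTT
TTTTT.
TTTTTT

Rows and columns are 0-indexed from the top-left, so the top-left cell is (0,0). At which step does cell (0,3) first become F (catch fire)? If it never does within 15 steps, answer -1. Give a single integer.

Step 1: cell (0,3)='T' (+4 fires, +1 burnt)
Step 2: cell (0,3)='T' (+7 fires, +4 burnt)
Step 3: cell (0,3)='T' (+8 fires, +7 burnt)
Step 4: cell (0,3)='T' (+7 fires, +8 burnt)
Step 5: cell (0,3)='F' (+5 fires, +7 burnt)
  -> target ignites at step 5
Step 6: cell (0,3)='.' (+1 fires, +5 burnt)
Step 7: cell (0,3)='.' (+0 fires, +1 burnt)
  fire out at step 7

5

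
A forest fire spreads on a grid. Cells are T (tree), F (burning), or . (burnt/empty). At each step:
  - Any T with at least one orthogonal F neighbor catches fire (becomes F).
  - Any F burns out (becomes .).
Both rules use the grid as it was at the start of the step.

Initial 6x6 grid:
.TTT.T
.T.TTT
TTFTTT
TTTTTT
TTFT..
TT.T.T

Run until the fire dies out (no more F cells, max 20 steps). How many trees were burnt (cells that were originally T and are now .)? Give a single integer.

Step 1: +5 fires, +2 burnt (F count now 5)
Step 2: +9 fires, +5 burnt (F count now 9)
Step 3: +7 fires, +9 burnt (F count now 7)
Step 4: +3 fires, +7 burnt (F count now 3)
Step 5: +1 fires, +3 burnt (F count now 1)
Step 6: +0 fires, +1 burnt (F count now 0)
Fire out after step 6
Initially T: 26, now '.': 35
Total burnt (originally-T cells now '.'): 25

Answer: 25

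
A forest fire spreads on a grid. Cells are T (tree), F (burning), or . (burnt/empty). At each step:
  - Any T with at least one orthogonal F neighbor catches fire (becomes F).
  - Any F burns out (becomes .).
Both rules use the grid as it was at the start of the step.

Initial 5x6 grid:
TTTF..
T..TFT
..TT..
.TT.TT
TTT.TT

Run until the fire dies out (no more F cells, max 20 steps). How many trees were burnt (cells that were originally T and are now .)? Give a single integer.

Answer: 13

Derivation:
Step 1: +3 fires, +2 burnt (F count now 3)
Step 2: +2 fires, +3 burnt (F count now 2)
Step 3: +2 fires, +2 burnt (F count now 2)
Step 4: +2 fires, +2 burnt (F count now 2)
Step 5: +2 fires, +2 burnt (F count now 2)
Step 6: +1 fires, +2 burnt (F count now 1)
Step 7: +1 fires, +1 burnt (F count now 1)
Step 8: +0 fires, +1 burnt (F count now 0)
Fire out after step 8
Initially T: 17, now '.': 26
Total burnt (originally-T cells now '.'): 13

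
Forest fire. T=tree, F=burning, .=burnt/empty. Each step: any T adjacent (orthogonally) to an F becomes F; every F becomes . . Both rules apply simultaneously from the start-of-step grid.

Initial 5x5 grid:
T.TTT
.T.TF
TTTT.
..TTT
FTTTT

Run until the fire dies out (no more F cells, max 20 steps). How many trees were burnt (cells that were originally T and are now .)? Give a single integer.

Step 1: +3 fires, +2 burnt (F count now 3)
Step 2: +3 fires, +3 burnt (F count now 3)
Step 3: +5 fires, +3 burnt (F count now 5)
Step 4: +3 fires, +5 burnt (F count now 3)
Step 5: +2 fires, +3 burnt (F count now 2)
Step 6: +0 fires, +2 burnt (F count now 0)
Fire out after step 6
Initially T: 17, now '.': 24
Total burnt (originally-T cells now '.'): 16

Answer: 16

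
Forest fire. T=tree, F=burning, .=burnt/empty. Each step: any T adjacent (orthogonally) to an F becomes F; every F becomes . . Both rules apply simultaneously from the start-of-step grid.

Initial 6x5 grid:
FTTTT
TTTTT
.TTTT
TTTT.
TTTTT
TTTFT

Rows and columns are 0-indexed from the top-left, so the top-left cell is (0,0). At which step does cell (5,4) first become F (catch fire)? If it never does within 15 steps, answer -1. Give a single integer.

Step 1: cell (5,4)='F' (+5 fires, +2 burnt)
  -> target ignites at step 1
Step 2: cell (5,4)='.' (+6 fires, +5 burnt)
Step 3: cell (5,4)='.' (+7 fires, +6 burnt)
Step 4: cell (5,4)='.' (+6 fires, +7 burnt)
Step 5: cell (5,4)='.' (+2 fires, +6 burnt)
Step 6: cell (5,4)='.' (+0 fires, +2 burnt)
  fire out at step 6

1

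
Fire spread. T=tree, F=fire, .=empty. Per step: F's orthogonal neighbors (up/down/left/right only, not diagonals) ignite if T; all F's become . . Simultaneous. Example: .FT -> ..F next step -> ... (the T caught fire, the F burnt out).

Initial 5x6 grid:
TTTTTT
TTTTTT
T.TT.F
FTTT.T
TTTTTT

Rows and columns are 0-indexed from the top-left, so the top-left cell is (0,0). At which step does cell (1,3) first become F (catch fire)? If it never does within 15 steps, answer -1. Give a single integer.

Step 1: cell (1,3)='T' (+5 fires, +2 burnt)
Step 2: cell (1,3)='T' (+6 fires, +5 burnt)
Step 3: cell (1,3)='F' (+8 fires, +6 burnt)
  -> target ignites at step 3
Step 4: cell (1,3)='.' (+5 fires, +8 burnt)
Step 5: cell (1,3)='.' (+1 fires, +5 burnt)
Step 6: cell (1,3)='.' (+0 fires, +1 burnt)
  fire out at step 6

3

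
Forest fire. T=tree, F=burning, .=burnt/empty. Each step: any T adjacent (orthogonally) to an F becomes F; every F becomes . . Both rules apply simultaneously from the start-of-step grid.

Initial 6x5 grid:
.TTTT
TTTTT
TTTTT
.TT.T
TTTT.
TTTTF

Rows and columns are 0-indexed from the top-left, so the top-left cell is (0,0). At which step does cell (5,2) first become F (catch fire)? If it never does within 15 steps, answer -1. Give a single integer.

Step 1: cell (5,2)='T' (+1 fires, +1 burnt)
Step 2: cell (5,2)='F' (+2 fires, +1 burnt)
  -> target ignites at step 2
Step 3: cell (5,2)='.' (+2 fires, +2 burnt)
Step 4: cell (5,2)='.' (+3 fires, +2 burnt)
Step 5: cell (5,2)='.' (+3 fires, +3 burnt)
Step 6: cell (5,2)='.' (+3 fires, +3 burnt)
Step 7: cell (5,2)='.' (+5 fires, +3 burnt)
Step 8: cell (5,2)='.' (+5 fires, +5 burnt)
Step 9: cell (5,2)='.' (+1 fires, +5 burnt)
Step 10: cell (5,2)='.' (+0 fires, +1 burnt)
  fire out at step 10

2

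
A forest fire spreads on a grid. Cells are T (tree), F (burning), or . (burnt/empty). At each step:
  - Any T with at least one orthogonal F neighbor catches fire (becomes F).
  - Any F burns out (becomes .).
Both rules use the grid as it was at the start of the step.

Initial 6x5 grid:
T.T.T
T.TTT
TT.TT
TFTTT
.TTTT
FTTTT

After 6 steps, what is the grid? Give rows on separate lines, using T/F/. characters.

Step 1: 5 trees catch fire, 2 burn out
  T.T.T
  T.TTT
  TF.TT
  F.FTT
  .FTTT
  .FTTT
Step 2: 4 trees catch fire, 5 burn out
  T.T.T
  T.TTT
  F..TT
  ...FT
  ..FTT
  ..FTT
Step 3: 5 trees catch fire, 4 burn out
  T.T.T
  F.TTT
  ...FT
  ....F
  ...FT
  ...FT
Step 4: 5 trees catch fire, 5 burn out
  F.T.T
  ..TFT
  ....F
  .....
  ....F
  ....F
Step 5: 2 trees catch fire, 5 burn out
  ..T.T
  ..F.F
  .....
  .....
  .....
  .....
Step 6: 2 trees catch fire, 2 burn out
  ..F.F
  .....
  .....
  .....
  .....
  .....

..F.F
.....
.....
.....
.....
.....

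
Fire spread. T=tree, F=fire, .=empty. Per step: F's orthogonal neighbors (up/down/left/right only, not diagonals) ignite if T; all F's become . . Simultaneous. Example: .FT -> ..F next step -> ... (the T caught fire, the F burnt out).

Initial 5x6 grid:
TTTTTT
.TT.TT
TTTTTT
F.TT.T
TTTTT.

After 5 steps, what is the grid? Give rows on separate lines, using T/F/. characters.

Step 1: 2 trees catch fire, 1 burn out
  TTTTTT
  .TT.TT
  FTTTTT
  ..TT.T
  FTTTT.
Step 2: 2 trees catch fire, 2 burn out
  TTTTTT
  .TT.TT
  .FTTTT
  ..TT.T
  .FTTT.
Step 3: 3 trees catch fire, 2 burn out
  TTTTTT
  .FT.TT
  ..FTTT
  ..TT.T
  ..FTT.
Step 4: 5 trees catch fire, 3 burn out
  TFTTTT
  ..F.TT
  ...FTT
  ..FT.T
  ...FT.
Step 5: 5 trees catch fire, 5 burn out
  F.FTTT
  ....TT
  ....FT
  ...F.T
  ....F.

F.FTTT
....TT
....FT
...F.T
....F.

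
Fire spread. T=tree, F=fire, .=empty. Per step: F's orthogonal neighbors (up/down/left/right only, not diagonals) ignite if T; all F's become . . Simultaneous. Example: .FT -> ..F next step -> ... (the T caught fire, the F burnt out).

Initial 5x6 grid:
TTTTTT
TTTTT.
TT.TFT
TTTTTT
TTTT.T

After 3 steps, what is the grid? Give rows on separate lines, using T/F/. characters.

Step 1: 4 trees catch fire, 1 burn out
  TTTTTT
  TTTTF.
  TT.F.F
  TTTTFT
  TTTT.T
Step 2: 4 trees catch fire, 4 burn out
  TTTTFT
  TTTF..
  TT....
  TTTF.F
  TTTT.T
Step 3: 6 trees catch fire, 4 burn out
  TTTF.F
  TTF...
  TT....
  TTF...
  TTTF.F

TTTF.F
TTF...
TT....
TTF...
TTTF.F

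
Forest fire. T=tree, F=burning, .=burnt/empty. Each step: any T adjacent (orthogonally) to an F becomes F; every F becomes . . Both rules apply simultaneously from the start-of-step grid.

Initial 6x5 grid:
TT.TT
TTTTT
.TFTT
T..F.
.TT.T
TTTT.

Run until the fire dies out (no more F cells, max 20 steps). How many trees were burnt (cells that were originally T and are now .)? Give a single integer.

Answer: 12

Derivation:
Step 1: +3 fires, +2 burnt (F count now 3)
Step 2: +3 fires, +3 burnt (F count now 3)
Step 3: +4 fires, +3 burnt (F count now 4)
Step 4: +2 fires, +4 burnt (F count now 2)
Step 5: +0 fires, +2 burnt (F count now 0)
Fire out after step 5
Initially T: 20, now '.': 22
Total burnt (originally-T cells now '.'): 12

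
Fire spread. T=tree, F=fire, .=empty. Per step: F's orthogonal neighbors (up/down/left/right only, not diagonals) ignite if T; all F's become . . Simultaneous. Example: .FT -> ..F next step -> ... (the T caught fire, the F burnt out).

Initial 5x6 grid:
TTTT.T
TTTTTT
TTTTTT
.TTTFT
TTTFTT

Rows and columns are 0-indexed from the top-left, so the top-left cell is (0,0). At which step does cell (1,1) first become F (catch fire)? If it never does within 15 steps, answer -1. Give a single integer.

Step 1: cell (1,1)='T' (+5 fires, +2 burnt)
Step 2: cell (1,1)='T' (+6 fires, +5 burnt)
Step 3: cell (1,1)='T' (+5 fires, +6 burnt)
Step 4: cell (1,1)='T' (+4 fires, +5 burnt)
Step 5: cell (1,1)='F' (+3 fires, +4 burnt)
  -> target ignites at step 5
Step 6: cell (1,1)='.' (+2 fires, +3 burnt)
Step 7: cell (1,1)='.' (+1 fires, +2 burnt)
Step 8: cell (1,1)='.' (+0 fires, +1 burnt)
  fire out at step 8

5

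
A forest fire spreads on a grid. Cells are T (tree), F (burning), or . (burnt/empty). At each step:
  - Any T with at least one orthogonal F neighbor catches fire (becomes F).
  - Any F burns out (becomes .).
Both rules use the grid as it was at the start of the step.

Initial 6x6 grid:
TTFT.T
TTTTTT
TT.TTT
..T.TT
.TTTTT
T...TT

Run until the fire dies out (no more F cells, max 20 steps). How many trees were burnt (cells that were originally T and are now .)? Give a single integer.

Step 1: +3 fires, +1 burnt (F count now 3)
Step 2: +3 fires, +3 burnt (F count now 3)
Step 3: +4 fires, +3 burnt (F count now 4)
Step 4: +3 fires, +4 burnt (F count now 3)
Step 5: +3 fires, +3 burnt (F count now 3)
Step 6: +2 fires, +3 burnt (F count now 2)
Step 7: +3 fires, +2 burnt (F count now 3)
Step 8: +2 fires, +3 burnt (F count now 2)
Step 9: +2 fires, +2 burnt (F count now 2)
Step 10: +0 fires, +2 burnt (F count now 0)
Fire out after step 10
Initially T: 26, now '.': 35
Total burnt (originally-T cells now '.'): 25

Answer: 25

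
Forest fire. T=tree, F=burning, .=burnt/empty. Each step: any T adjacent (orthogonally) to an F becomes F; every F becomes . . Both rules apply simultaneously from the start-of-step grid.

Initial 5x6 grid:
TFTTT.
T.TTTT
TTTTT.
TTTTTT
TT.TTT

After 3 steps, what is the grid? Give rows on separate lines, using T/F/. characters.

Step 1: 2 trees catch fire, 1 burn out
  F.FTT.
  T.TTTT
  TTTTT.
  TTTTTT
  TT.TTT
Step 2: 3 trees catch fire, 2 burn out
  ...FT.
  F.FTTT
  TTTTT.
  TTTTTT
  TT.TTT
Step 3: 4 trees catch fire, 3 burn out
  ....F.
  ...FTT
  FTFTT.
  TTTTTT
  TT.TTT

....F.
...FTT
FTFTT.
TTTTTT
TT.TTT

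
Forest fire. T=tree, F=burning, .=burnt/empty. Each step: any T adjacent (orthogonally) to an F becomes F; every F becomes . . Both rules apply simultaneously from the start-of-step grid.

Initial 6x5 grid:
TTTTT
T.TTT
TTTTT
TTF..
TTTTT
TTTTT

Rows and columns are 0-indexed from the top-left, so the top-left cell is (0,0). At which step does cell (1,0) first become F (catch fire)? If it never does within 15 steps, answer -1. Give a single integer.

Step 1: cell (1,0)='T' (+3 fires, +1 burnt)
Step 2: cell (1,0)='T' (+7 fires, +3 burnt)
Step 3: cell (1,0)='T' (+8 fires, +7 burnt)
Step 4: cell (1,0)='F' (+6 fires, +8 burnt)
  -> target ignites at step 4
Step 5: cell (1,0)='.' (+2 fires, +6 burnt)
Step 6: cell (1,0)='.' (+0 fires, +2 burnt)
  fire out at step 6

4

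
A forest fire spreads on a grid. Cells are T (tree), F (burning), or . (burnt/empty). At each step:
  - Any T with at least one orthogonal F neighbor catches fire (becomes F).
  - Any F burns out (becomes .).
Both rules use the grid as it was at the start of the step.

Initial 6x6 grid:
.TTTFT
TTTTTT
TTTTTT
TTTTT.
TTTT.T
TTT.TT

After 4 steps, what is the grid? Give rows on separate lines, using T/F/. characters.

Step 1: 3 trees catch fire, 1 burn out
  .TTF.F
  TTTTFT
  TTTTTT
  TTTTT.
  TTTT.T
  TTT.TT
Step 2: 4 trees catch fire, 3 burn out
  .TF...
  TTTF.F
  TTTTFT
  TTTTT.
  TTTT.T
  TTT.TT
Step 3: 5 trees catch fire, 4 burn out
  .F....
  TTF...
  TTTF.F
  TTTTF.
  TTTT.T
  TTT.TT
Step 4: 3 trees catch fire, 5 burn out
  ......
  TF....
  TTF...
  TTTF..
  TTTT.T
  TTT.TT

......
TF....
TTF...
TTTF..
TTTT.T
TTT.TT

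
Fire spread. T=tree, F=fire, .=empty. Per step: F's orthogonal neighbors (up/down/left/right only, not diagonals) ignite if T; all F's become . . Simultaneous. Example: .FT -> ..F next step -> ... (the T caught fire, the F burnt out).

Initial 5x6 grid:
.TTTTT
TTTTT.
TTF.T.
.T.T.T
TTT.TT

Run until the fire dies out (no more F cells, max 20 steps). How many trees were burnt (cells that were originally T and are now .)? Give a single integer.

Answer: 17

Derivation:
Step 1: +2 fires, +1 burnt (F count now 2)
Step 2: +5 fires, +2 burnt (F count now 5)
Step 3: +5 fires, +5 burnt (F count now 5)
Step 4: +4 fires, +5 burnt (F count now 4)
Step 5: +1 fires, +4 burnt (F count now 1)
Step 6: +0 fires, +1 burnt (F count now 0)
Fire out after step 6
Initially T: 21, now '.': 26
Total burnt (originally-T cells now '.'): 17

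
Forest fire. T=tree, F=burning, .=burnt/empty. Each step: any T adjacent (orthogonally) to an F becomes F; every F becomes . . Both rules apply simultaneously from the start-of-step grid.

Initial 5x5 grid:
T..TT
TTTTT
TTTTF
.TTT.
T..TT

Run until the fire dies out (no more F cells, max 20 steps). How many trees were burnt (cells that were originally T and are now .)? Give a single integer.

Answer: 17

Derivation:
Step 1: +2 fires, +1 burnt (F count now 2)
Step 2: +4 fires, +2 burnt (F count now 4)
Step 3: +5 fires, +4 burnt (F count now 5)
Step 4: +4 fires, +5 burnt (F count now 4)
Step 5: +1 fires, +4 burnt (F count now 1)
Step 6: +1 fires, +1 burnt (F count now 1)
Step 7: +0 fires, +1 burnt (F count now 0)
Fire out after step 7
Initially T: 18, now '.': 24
Total burnt (originally-T cells now '.'): 17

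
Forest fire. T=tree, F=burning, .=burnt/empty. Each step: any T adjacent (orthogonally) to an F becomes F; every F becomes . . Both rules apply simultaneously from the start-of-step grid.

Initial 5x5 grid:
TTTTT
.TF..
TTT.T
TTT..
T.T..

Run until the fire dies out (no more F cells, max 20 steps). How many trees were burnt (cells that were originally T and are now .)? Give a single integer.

Step 1: +3 fires, +1 burnt (F count now 3)
Step 2: +4 fires, +3 burnt (F count now 4)
Step 3: +5 fires, +4 burnt (F count now 5)
Step 4: +1 fires, +5 burnt (F count now 1)
Step 5: +1 fires, +1 burnt (F count now 1)
Step 6: +0 fires, +1 burnt (F count now 0)
Fire out after step 6
Initially T: 15, now '.': 24
Total burnt (originally-T cells now '.'): 14

Answer: 14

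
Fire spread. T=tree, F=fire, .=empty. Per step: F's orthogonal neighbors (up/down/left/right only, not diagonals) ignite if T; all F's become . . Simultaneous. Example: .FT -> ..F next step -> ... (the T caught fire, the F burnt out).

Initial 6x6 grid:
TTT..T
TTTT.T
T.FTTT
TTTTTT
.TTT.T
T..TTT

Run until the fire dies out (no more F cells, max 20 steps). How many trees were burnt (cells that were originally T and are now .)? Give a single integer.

Answer: 26

Derivation:
Step 1: +3 fires, +1 burnt (F count now 3)
Step 2: +7 fires, +3 burnt (F count now 7)
Step 3: +7 fires, +7 burnt (F count now 7)
Step 4: +5 fires, +7 burnt (F count now 5)
Step 5: +3 fires, +5 burnt (F count now 3)
Step 6: +1 fires, +3 burnt (F count now 1)
Step 7: +0 fires, +1 burnt (F count now 0)
Fire out after step 7
Initially T: 27, now '.': 35
Total burnt (originally-T cells now '.'): 26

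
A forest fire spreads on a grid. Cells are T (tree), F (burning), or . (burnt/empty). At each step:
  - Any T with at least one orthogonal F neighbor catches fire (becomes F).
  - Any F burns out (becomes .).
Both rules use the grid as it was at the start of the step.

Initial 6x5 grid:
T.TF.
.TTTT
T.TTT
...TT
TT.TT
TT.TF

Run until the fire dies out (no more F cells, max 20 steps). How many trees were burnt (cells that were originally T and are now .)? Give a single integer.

Answer: 13

Derivation:
Step 1: +4 fires, +2 burnt (F count now 4)
Step 2: +5 fires, +4 burnt (F count now 5)
Step 3: +4 fires, +5 burnt (F count now 4)
Step 4: +0 fires, +4 burnt (F count now 0)
Fire out after step 4
Initially T: 19, now '.': 24
Total burnt (originally-T cells now '.'): 13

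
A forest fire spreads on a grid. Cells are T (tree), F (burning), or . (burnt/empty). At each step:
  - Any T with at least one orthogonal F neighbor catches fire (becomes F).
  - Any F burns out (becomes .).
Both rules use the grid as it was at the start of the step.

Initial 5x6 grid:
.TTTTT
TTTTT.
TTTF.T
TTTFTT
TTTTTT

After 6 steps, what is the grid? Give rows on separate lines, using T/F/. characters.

Step 1: 5 trees catch fire, 2 burn out
  .TTTTT
  TTTFT.
  TTF..T
  TTF.FT
  TTTFTT
Step 2: 8 trees catch fire, 5 burn out
  .TTFTT
  TTF.F.
  TF...T
  TF...F
  TTF.FT
Step 3: 8 trees catch fire, 8 burn out
  .TF.FT
  TF....
  F....F
  F.....
  TF...F
Step 4: 4 trees catch fire, 8 burn out
  .F...F
  F.....
  ......
  ......
  F.....
Step 5: 0 trees catch fire, 4 burn out
  ......
  ......
  ......
  ......
  ......
Step 6: 0 trees catch fire, 0 burn out
  ......
  ......
  ......
  ......
  ......

......
......
......
......
......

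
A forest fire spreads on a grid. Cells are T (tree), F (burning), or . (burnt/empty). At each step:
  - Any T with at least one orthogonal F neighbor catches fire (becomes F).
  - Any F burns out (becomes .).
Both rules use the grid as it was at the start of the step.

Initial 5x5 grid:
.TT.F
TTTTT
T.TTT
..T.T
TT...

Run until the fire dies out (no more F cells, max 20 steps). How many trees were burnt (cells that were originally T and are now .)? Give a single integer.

Step 1: +1 fires, +1 burnt (F count now 1)
Step 2: +2 fires, +1 burnt (F count now 2)
Step 3: +3 fires, +2 burnt (F count now 3)
Step 4: +3 fires, +3 burnt (F count now 3)
Step 5: +3 fires, +3 burnt (F count now 3)
Step 6: +1 fires, +3 burnt (F count now 1)
Step 7: +0 fires, +1 burnt (F count now 0)
Fire out after step 7
Initially T: 15, now '.': 23
Total burnt (originally-T cells now '.'): 13

Answer: 13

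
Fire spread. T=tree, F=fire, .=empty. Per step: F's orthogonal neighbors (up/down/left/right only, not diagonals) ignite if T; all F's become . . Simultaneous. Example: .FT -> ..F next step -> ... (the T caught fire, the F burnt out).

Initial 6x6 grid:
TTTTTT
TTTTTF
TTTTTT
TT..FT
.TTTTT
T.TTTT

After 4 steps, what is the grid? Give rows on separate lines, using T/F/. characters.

Step 1: 6 trees catch fire, 2 burn out
  TTTTTF
  TTTTF.
  TTTTFF
  TT...F
  .TTTFT
  T.TTTT
Step 2: 6 trees catch fire, 6 burn out
  TTTTF.
  TTTF..
  TTTF..
  TT....
  .TTF.F
  T.TTFT
Step 3: 6 trees catch fire, 6 burn out
  TTTF..
  TTF...
  TTF...
  TT....
  .TF...
  T.TF.F
Step 4: 5 trees catch fire, 6 burn out
  TTF...
  TF....
  TF....
  TT....
  .F....
  T.F...

TTF...
TF....
TF....
TT....
.F....
T.F...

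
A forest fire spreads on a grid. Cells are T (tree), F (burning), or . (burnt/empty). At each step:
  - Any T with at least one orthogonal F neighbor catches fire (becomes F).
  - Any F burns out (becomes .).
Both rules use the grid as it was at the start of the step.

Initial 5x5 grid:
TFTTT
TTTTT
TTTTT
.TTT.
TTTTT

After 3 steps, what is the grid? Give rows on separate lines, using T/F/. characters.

Step 1: 3 trees catch fire, 1 burn out
  F.FTT
  TFTTT
  TTTTT
  .TTT.
  TTTTT
Step 2: 4 trees catch fire, 3 burn out
  ...FT
  F.FTT
  TFTTT
  .TTT.
  TTTTT
Step 3: 5 trees catch fire, 4 burn out
  ....F
  ...FT
  F.FTT
  .FTT.
  TTTTT

....F
...FT
F.FTT
.FTT.
TTTTT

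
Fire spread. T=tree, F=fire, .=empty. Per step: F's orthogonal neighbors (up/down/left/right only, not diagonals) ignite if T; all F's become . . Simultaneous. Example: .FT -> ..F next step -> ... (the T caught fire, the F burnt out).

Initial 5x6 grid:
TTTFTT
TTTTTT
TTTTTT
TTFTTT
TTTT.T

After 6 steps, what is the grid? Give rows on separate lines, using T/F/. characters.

Step 1: 7 trees catch fire, 2 burn out
  TTF.FT
  TTTFTT
  TTFTTT
  TF.FTT
  TTFT.T
Step 2: 10 trees catch fire, 7 burn out
  TF...F
  TTF.FT
  TF.FTT
  F...FT
  TF.F.T
Step 3: 7 trees catch fire, 10 burn out
  F.....
  TF...F
  F...FT
  .....F
  F....T
Step 4: 3 trees catch fire, 7 burn out
  ......
  F.....
  .....F
  ......
  .....F
Step 5: 0 trees catch fire, 3 burn out
  ......
  ......
  ......
  ......
  ......
Step 6: 0 trees catch fire, 0 burn out
  ......
  ......
  ......
  ......
  ......

......
......
......
......
......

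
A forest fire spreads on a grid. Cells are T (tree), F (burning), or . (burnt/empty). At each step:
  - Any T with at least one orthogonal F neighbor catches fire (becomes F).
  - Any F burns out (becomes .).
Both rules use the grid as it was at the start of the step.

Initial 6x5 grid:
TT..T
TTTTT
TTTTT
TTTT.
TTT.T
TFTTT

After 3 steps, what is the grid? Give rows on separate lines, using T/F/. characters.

Step 1: 3 trees catch fire, 1 burn out
  TT..T
  TTTTT
  TTTTT
  TTTT.
  TFT.T
  F.FTT
Step 2: 4 trees catch fire, 3 burn out
  TT..T
  TTTTT
  TTTTT
  TFTT.
  F.F.T
  ...FT
Step 3: 4 trees catch fire, 4 burn out
  TT..T
  TTTTT
  TFTTT
  F.FT.
  ....T
  ....F

TT..T
TTTTT
TFTTT
F.FT.
....T
....F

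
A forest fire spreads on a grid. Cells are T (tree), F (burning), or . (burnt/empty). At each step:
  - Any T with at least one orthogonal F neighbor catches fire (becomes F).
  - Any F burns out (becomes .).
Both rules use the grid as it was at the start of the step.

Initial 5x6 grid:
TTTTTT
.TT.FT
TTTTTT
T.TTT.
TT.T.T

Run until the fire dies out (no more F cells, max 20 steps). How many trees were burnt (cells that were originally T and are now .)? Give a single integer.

Answer: 22

Derivation:
Step 1: +3 fires, +1 burnt (F count now 3)
Step 2: +5 fires, +3 burnt (F count now 5)
Step 3: +3 fires, +5 burnt (F count now 3)
Step 4: +5 fires, +3 burnt (F count now 5)
Step 5: +3 fires, +5 burnt (F count now 3)
Step 6: +1 fires, +3 burnt (F count now 1)
Step 7: +1 fires, +1 burnt (F count now 1)
Step 8: +1 fires, +1 burnt (F count now 1)
Step 9: +0 fires, +1 burnt (F count now 0)
Fire out after step 9
Initially T: 23, now '.': 29
Total burnt (originally-T cells now '.'): 22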